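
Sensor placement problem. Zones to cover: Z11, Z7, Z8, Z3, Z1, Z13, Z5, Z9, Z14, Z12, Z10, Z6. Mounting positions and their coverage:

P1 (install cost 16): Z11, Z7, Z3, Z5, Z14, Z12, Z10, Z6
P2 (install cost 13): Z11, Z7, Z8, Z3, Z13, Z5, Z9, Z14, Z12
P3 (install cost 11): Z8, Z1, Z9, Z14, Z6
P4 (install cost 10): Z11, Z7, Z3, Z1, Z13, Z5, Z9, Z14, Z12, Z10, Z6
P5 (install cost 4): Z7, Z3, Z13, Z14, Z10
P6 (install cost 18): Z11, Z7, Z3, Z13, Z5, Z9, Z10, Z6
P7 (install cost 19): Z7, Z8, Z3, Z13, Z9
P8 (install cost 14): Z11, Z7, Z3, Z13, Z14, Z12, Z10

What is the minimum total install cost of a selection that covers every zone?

P3, P4 cover every zone at install cost 11 + 10 = 21.
Any cover uses at least 2 sensor positions; among all covering selections none totals below 21.
Greedy by coverage-per-install cost would pick P5, P4, P3 for 25 — worse than the optimum 21.

21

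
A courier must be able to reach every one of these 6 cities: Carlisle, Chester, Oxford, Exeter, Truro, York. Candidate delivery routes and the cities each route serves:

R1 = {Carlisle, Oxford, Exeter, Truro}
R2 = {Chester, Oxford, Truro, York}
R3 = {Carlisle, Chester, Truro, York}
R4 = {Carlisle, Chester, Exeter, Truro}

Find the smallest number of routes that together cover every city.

R1, R2 together cover {Carlisle, Chester, Oxford, Exeter, Truro, York} — every city.
No single route contains all 6 cities, so 2 is optimal.

2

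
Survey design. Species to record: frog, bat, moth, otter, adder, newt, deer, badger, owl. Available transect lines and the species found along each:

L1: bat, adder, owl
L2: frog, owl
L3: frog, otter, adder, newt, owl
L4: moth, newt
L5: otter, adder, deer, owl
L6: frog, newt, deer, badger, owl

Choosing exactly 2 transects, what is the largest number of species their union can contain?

Choosing L1, L6 covers {frog, bat, adder, newt, deer, badger, owl} — 7 species.
No choice of 2 transects does better; here moth, otter are left uncovered.

7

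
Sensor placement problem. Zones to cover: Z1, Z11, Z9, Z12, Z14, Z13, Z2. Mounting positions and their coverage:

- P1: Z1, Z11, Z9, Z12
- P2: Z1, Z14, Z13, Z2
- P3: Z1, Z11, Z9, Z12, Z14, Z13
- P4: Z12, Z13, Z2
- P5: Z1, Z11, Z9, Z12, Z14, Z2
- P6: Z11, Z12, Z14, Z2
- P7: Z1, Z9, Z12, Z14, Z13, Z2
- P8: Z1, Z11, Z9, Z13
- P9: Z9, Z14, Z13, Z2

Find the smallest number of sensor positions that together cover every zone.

2

P1, P2 together cover {Z1, Z11, Z9, Z12, Z14, Z13, Z2} — every zone.
No single sensor position contains all 7 zones, so 2 is optimal.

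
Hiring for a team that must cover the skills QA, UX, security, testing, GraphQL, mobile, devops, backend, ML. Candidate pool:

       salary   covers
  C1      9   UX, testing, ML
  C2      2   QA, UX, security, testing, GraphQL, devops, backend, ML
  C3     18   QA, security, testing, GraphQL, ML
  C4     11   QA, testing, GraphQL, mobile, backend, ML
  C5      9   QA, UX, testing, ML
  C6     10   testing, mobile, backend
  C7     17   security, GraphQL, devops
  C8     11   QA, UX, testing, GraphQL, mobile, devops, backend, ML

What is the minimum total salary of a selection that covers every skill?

C2, C6 cover every skill at salary 2 + 10 = 12.
Any cover uses at least 2 candidates; among all covering selections none totals below 12.

12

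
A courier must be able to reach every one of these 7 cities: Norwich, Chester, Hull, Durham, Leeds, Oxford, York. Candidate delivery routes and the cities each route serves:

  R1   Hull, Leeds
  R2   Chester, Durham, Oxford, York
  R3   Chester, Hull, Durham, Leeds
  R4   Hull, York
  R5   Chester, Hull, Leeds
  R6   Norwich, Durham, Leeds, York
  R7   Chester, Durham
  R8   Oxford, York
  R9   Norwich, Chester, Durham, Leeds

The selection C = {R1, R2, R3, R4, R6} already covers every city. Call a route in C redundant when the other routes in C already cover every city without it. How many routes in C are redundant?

Drop R1: the rest still cover every city — redundant.
Drop R2: Oxford uncovered — not redundant.
Drop R3: the rest still cover every city — redundant.
Drop R4: the rest still cover every city — redundant.
Drop R6: Norwich uncovered — not redundant.
3 redundant: R1, R3, R4.

3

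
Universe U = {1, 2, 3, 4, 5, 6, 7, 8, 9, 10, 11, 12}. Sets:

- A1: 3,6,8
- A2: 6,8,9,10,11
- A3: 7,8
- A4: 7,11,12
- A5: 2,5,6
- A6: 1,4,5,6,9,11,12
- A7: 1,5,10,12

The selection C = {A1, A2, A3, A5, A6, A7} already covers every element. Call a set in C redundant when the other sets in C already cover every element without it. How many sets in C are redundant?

Drop A1: 3 uncovered — not redundant.
Drop A2: the rest still cover every element — redundant.
Drop A3: 7 uncovered — not redundant.
Drop A5: 2 uncovered — not redundant.
Drop A6: 4 uncovered — not redundant.
Drop A7: the rest still cover every element — redundant.
2 redundant: A2, A7.

2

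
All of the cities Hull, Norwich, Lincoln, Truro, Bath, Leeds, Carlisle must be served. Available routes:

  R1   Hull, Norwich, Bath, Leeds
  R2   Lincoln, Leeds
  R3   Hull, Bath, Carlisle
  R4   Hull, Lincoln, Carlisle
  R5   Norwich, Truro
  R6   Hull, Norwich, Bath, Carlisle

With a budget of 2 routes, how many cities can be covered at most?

Choosing R1, R4 covers {Hull, Norwich, Lincoln, Bath, Leeds, Carlisle} — 6 cities.
No choice of 2 routes does better; here Truro is left uncovered.

6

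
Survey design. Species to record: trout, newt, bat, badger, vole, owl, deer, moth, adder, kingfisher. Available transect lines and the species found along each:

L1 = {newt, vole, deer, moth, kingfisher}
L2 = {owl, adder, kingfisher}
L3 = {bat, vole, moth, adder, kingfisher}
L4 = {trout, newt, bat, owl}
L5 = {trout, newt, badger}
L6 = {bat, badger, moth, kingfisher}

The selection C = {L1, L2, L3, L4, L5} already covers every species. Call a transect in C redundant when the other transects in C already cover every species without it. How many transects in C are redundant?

Drop L1: deer uncovered — not redundant.
Drop L2: the rest still cover every species — redundant.
Drop L3: the rest still cover every species — redundant.
Drop L4: the rest still cover every species — redundant.
Drop L5: badger uncovered — not redundant.
3 redundant: L2, L3, L4.

3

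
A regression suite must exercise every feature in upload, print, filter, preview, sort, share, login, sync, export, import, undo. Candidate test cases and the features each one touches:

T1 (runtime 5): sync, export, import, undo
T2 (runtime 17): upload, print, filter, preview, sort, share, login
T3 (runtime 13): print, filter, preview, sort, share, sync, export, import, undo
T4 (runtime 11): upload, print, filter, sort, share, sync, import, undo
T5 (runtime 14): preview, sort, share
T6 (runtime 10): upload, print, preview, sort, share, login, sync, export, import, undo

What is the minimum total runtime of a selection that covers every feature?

21

T4, T6 cover every feature at runtime 11 + 10 = 21.
Any cover uses at least 2 test cases; among all covering selections none totals below 21.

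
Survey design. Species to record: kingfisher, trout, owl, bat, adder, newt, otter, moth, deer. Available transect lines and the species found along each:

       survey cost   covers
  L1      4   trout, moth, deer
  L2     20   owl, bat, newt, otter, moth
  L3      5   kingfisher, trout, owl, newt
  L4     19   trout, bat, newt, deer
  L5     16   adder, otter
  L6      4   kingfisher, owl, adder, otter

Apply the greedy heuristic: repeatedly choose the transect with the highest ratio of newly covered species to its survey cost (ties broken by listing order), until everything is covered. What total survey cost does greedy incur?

32

Pick 1: L6 adds 4 new (kingfisher, owl, adder, otter) at survey cost 4 (ratio 4/4).
Pick 2: L1 adds 3 new (trout, moth, deer) at survey cost 4 (ratio 3/4).
Pick 3: L3 adds 1 new (newt) at survey cost 5 (ratio 1/5).
Pick 4: L4 adds 1 new (bat) at survey cost 19 (ratio 1/19).
Greedy total survey cost: 4 + 4 + 5 + 19 = 32. (The true optimum is 27, so greedy overshoots here.)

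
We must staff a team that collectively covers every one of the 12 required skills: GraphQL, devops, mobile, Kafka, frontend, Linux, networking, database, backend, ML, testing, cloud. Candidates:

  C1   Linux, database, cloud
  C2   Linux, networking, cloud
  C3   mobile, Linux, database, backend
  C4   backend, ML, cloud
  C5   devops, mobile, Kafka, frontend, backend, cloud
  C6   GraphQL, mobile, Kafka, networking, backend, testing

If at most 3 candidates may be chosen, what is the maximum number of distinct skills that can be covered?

11

Choosing C1, C5, C6 covers {GraphQL, devops, mobile, Kafka, frontend, Linux, networking, database, backend, testing, cloud} — 11 skills.
No choice of 3 candidates does better; here ML is left uncovered.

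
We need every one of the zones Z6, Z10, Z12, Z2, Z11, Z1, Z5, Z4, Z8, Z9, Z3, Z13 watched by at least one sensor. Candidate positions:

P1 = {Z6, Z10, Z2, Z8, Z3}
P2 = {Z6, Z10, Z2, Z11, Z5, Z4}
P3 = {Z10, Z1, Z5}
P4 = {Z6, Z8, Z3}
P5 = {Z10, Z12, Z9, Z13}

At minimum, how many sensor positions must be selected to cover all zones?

P1, P2, P3, P5 together cover {Z6, Z10, Z12, Z2, Z11, Z1, Z5, Z4, Z8, Z9, Z3, Z13} — every zone.
No 3 of the 5 sensor positions cover everything (all 10 triples fall short), so 4 is minimum.

4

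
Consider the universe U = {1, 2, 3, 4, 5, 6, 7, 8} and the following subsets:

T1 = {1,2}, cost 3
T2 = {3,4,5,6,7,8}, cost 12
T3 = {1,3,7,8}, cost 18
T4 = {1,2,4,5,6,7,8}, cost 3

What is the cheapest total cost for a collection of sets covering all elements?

T1, T2 cover every element at cost 3 + 12 = 15.
Any cover uses at least 2 sets; among all covering selections none totals below 15.

15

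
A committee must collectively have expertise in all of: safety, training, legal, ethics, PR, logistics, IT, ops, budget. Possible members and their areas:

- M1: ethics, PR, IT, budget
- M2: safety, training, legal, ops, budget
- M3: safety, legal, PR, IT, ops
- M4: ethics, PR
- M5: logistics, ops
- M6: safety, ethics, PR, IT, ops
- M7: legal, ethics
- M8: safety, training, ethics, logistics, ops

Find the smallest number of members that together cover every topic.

M1, M2, M5 together cover {safety, training, legal, ethics, PR, logistics, IT, ops, budget} — every topic.
No 2 of the 8 members cover everything (all 28 pairs fall short), so 3 is minimum.

3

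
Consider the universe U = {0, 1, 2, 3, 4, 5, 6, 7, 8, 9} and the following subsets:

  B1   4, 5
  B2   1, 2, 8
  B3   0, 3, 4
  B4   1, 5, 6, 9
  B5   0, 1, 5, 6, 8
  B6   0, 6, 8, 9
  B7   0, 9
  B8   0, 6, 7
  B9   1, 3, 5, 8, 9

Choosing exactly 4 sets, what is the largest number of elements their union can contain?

Choosing B1, B2, B8, B9 covers {0, 1, 2, 3, 4, 5, 6, 7, 8, 9} — 10 elements.
That is all 10 elements.

10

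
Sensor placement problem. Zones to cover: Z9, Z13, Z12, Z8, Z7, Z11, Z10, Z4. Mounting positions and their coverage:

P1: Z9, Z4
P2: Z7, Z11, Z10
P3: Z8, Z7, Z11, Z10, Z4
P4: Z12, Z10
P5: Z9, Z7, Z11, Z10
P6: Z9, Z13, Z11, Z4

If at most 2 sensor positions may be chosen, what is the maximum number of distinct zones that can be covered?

Choosing P3, P6 covers {Z9, Z13, Z8, Z7, Z11, Z10, Z4} — 7 zones.
No choice of 2 sensor positions does better; here Z12 is left uncovered.

7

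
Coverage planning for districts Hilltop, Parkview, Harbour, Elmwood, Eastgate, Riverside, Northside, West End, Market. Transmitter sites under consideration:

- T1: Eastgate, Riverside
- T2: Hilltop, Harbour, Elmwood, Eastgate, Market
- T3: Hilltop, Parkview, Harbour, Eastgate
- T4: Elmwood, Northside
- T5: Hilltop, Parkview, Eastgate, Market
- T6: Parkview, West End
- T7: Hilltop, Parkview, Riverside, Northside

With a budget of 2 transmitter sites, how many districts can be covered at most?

8

Choosing T2, T7 covers {Hilltop, Parkview, Harbour, Elmwood, Eastgate, Riverside, Northside, Market} — 8 districts.
No choice of 2 transmitter sites does better; here West End is left uncovered.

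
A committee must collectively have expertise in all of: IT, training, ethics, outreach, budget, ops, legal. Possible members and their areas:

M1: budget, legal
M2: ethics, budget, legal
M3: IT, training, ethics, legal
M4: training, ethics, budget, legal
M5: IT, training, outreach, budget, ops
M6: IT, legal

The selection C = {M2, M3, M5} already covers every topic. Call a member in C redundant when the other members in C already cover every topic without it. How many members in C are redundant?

2

Drop M2: the rest still cover every topic — redundant.
Drop M3: the rest still cover every topic — redundant.
Drop M5: outreach, ops uncovered — not redundant.
2 redundant: M2, M3.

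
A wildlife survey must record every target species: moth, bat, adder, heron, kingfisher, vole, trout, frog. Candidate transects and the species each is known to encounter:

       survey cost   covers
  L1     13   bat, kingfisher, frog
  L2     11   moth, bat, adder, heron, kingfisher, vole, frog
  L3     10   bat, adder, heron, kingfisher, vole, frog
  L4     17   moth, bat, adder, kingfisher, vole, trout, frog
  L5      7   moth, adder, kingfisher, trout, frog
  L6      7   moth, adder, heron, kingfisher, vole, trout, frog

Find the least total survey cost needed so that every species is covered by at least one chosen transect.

17

L3, L5 cover every species at survey cost 10 + 7 = 17.
Any cover uses at least 2 transects; among all covering selections none totals below 17.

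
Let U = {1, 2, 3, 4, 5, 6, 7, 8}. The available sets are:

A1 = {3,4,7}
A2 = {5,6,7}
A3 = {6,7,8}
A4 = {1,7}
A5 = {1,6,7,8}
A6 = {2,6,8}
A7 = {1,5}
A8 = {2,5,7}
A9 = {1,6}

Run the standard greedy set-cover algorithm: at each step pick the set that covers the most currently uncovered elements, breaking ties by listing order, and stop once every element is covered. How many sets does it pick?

3

Pick 1: A5 covers 4 new elements (1, 6, 7, 8).
Pick 2: A1 covers 2 new elements (3, 4).
Pick 3: A8 covers 2 new elements (2, 5).
Greedy uses 3 sets.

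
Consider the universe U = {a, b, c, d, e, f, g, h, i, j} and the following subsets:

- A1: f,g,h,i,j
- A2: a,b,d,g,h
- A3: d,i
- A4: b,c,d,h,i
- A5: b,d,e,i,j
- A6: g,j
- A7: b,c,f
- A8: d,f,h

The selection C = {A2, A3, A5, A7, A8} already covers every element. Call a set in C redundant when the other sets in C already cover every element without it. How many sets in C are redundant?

Drop A2: a, g uncovered — not redundant.
Drop A3: the rest still cover every element — redundant.
Drop A5: e, j uncovered — not redundant.
Drop A7: c uncovered — not redundant.
Drop A8: the rest still cover every element — redundant.
2 redundant: A3, A8.

2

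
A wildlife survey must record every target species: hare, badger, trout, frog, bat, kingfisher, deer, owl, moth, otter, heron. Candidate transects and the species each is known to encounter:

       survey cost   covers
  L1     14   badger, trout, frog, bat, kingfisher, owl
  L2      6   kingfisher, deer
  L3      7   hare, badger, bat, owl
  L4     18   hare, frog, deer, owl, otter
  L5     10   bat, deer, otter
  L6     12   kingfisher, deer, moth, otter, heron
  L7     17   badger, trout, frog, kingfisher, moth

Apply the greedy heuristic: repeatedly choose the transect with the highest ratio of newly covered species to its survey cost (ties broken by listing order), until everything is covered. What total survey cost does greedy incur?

Pick 1: L3 adds 4 new (hare, badger, bat, owl) at survey cost 7 (ratio 4/7).
Pick 2: L6 adds 5 new (kingfisher, deer, moth, otter, heron) at survey cost 12 (ratio 5/12).
Pick 3: L1 adds 2 new (trout, frog) at survey cost 14 (ratio 2/14).
Greedy total survey cost: 7 + 12 + 14 = 33.

33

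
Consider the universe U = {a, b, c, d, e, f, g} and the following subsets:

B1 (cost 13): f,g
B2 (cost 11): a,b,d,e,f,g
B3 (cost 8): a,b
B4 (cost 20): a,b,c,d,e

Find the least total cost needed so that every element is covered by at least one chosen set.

31

B2, B4 cover every element at cost 11 + 20 = 31.
Any cover uses at least 2 sets; among all covering selections none totals below 31.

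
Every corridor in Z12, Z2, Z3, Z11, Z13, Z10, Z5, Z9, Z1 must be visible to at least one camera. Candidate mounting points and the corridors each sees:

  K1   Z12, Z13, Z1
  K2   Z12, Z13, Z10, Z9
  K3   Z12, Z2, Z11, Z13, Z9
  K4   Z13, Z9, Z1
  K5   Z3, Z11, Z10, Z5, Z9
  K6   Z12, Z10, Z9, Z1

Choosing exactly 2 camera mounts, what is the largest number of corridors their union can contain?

Choosing K1, K5 covers {Z12, Z3, Z11, Z13, Z10, Z5, Z9, Z1} — 8 corridors.
No choice of 2 camera mounts does better; here Z2 is left uncovered.

8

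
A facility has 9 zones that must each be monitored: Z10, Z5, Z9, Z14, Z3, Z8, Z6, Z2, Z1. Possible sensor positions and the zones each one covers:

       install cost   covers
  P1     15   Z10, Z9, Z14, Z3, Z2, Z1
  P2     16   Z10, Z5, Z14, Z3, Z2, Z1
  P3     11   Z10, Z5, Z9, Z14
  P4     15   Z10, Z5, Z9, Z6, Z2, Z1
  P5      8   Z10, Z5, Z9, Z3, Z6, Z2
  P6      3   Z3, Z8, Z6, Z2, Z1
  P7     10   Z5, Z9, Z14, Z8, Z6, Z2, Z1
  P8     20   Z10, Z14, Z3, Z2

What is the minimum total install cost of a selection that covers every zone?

P3, P6 cover every zone at install cost 11 + 3 = 14.
Any cover uses at least 2 sensor positions; among all covering selections none totals below 14.

14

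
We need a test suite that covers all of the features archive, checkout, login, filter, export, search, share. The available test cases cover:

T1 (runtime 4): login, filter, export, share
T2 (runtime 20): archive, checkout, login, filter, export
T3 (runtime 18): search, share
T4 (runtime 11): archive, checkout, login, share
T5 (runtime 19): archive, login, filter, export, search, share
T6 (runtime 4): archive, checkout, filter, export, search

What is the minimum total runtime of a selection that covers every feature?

T1, T6 cover every feature at runtime 4 + 4 = 8.
Any cover uses at least 2 test cases; among all covering selections none totals below 8.

8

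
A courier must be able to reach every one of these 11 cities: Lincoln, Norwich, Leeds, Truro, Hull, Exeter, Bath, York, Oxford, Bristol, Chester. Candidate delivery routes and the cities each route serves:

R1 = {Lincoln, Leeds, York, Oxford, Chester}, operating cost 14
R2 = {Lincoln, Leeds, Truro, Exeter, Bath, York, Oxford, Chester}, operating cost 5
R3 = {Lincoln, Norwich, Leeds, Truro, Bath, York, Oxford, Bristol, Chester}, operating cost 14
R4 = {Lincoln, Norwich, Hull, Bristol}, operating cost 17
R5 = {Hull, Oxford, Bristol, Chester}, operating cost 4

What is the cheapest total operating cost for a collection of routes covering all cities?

R2, R4 cover every city at operating cost 5 + 17 = 22.
Any cover uses at least 2 routes; among all covering selections none totals below 22.

22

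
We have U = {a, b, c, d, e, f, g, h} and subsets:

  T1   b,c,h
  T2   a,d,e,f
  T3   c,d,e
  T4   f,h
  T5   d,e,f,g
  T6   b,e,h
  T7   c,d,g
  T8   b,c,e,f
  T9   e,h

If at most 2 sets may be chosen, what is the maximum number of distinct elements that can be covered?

Choosing T1, T2 covers {a, b, c, d, e, f, h} — 7 elements.
No choice of 2 sets does better; here g is left uncovered.

7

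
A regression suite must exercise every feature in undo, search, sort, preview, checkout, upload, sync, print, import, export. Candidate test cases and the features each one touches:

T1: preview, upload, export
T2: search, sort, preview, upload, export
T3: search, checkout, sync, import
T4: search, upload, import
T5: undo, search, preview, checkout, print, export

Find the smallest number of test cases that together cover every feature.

T2, T3, T5 together cover {undo, search, sort, preview, checkout, upload, sync, print, import, export} — every feature.
No 2 of the 5 test cases cover everything (all 10 pairs fall short), so 3 is minimum.

3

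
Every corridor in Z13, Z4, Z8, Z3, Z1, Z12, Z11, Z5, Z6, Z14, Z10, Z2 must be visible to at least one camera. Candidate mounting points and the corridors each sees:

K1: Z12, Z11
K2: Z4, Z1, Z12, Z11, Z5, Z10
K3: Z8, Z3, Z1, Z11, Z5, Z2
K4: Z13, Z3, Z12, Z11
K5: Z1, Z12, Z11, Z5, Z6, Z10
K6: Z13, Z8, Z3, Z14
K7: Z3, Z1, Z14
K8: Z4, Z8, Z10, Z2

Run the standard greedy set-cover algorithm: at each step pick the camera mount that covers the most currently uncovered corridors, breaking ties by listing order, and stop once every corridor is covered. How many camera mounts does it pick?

4

Pick 1: K2 covers 6 new corridors (Z4, Z1, Z12, Z11, Z5, Z10).
Pick 2: K6 covers 4 new corridors (Z13, Z8, Z3, Z14).
Pick 3: K3 covers 1 new corridors (Z2).
Pick 4: K5 covers 1 new corridors (Z6).
Greedy uses 4 camera mounts. (The true minimum is 3.)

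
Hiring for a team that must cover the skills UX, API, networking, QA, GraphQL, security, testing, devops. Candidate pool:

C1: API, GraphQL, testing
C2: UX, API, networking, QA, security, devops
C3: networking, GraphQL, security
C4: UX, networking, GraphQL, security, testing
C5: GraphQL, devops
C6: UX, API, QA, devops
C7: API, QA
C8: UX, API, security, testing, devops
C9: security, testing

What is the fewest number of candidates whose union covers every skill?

C1, C2 together cover {UX, API, networking, QA, GraphQL, security, testing, devops} — every skill.
No single candidate contains all 8 skills, so 2 is optimal.

2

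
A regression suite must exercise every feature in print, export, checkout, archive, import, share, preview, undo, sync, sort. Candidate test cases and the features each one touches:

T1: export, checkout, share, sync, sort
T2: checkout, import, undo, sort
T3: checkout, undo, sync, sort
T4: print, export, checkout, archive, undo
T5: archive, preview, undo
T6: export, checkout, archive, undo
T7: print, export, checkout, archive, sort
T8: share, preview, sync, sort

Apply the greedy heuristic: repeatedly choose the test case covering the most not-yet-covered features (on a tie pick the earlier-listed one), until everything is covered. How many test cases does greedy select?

Pick 1: T1 covers 5 new features (export, checkout, share, sync, sort).
Pick 2: T4 covers 3 new features (print, archive, undo).
Pick 3: T2 covers 1 new features (import).
Pick 4: T5 covers 1 new features (preview).
Greedy uses 4 test cases. (The true minimum is 3.)

4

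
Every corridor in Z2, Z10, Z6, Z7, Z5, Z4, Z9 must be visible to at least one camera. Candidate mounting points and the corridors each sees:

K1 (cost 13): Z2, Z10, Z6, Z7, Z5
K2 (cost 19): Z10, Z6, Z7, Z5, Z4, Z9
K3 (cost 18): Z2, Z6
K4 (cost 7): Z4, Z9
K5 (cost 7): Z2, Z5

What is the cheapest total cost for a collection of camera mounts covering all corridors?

20

K1, K4 cover every corridor at cost 13 + 7 = 20.
Any cover uses at least 2 camera mounts; among all covering selections none totals below 20.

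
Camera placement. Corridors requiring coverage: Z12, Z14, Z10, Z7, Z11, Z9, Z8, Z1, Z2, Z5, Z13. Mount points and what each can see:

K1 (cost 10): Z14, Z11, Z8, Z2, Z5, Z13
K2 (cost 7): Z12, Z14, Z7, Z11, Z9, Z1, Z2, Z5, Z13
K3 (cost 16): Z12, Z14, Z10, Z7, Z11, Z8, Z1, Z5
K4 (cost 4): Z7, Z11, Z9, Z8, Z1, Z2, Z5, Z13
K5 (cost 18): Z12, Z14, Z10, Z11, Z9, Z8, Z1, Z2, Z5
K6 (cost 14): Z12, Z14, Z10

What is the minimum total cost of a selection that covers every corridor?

18

K4, K6 cover every corridor at cost 4 + 14 = 18.
Any cover uses at least 2 camera mounts; among all covering selections none totals below 18.
Greedy by coverage-per-cost would pick K4, K2, K6 for 25 — worse than the optimum 18.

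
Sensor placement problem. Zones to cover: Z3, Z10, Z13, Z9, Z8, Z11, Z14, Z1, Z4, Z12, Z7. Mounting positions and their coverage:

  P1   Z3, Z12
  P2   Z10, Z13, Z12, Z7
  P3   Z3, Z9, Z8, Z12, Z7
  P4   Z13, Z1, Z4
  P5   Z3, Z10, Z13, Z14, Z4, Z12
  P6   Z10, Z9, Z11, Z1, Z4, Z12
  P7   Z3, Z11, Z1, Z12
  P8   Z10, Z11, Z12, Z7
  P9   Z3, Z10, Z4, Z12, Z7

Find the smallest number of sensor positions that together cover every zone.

P3, P5, P6 together cover {Z3, Z10, Z13, Z9, Z8, Z11, Z14, Z1, Z4, Z12, Z7} — every zone.
No 2 of the 9 sensor positions cover everything (all 36 pairs fall short), so 3 is minimum.

3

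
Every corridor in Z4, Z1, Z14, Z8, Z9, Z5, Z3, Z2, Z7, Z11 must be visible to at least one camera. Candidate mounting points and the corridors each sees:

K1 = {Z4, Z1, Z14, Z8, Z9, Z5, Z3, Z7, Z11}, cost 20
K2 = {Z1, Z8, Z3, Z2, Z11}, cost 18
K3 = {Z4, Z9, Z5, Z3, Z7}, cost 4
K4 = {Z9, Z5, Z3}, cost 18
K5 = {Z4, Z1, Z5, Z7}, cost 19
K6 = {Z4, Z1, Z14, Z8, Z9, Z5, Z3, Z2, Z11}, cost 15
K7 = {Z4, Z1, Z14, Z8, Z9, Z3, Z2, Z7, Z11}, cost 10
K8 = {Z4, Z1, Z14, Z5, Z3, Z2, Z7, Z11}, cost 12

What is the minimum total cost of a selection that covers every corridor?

K3, K7 cover every corridor at cost 4 + 10 = 14.
Any cover uses at least 2 camera mounts; among all covering selections none totals below 14.

14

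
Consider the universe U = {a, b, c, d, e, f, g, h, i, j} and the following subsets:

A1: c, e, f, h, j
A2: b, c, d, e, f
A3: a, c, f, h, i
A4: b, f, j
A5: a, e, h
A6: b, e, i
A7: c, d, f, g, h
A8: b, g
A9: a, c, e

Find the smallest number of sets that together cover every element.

4

A1, A2, A3, A7 together cover {a, b, c, d, e, f, g, h, i, j} — every element.
No 3 of the 9 sets cover everything (all 84 triples fall short), so 4 is minimum.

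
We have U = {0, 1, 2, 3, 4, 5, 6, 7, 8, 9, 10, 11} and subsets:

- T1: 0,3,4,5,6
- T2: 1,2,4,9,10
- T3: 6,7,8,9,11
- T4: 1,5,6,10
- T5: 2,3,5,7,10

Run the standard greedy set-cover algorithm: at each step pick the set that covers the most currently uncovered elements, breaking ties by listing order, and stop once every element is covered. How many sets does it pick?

3

Pick 1: T1 covers 5 new elements (0, 3, 4, 5, 6).
Pick 2: T2 covers 4 new elements (1, 2, 9, 10).
Pick 3: T3 covers 3 new elements (7, 8, 11).
Greedy uses 3 sets.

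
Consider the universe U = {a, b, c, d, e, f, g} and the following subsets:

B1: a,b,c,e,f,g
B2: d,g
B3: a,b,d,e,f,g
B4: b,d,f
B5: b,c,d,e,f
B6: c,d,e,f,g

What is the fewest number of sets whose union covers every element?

B1, B2 together cover {a, b, c, d, e, f, g} — every element.
No single set contains all 7 elements, so 2 is optimal.

2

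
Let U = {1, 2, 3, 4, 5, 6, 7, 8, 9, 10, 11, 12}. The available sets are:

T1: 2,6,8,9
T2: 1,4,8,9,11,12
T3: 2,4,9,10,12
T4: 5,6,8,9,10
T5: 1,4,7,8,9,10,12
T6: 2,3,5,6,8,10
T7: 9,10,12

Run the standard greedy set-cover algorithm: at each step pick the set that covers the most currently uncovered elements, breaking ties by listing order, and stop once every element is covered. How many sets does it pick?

Pick 1: T5 covers 7 new elements (1, 4, 7, 8, 9, 10, 12).
Pick 2: T6 covers 4 new elements (2, 3, 5, 6).
Pick 3: T2 covers 1 new elements (11).
Greedy uses 3 sets.

3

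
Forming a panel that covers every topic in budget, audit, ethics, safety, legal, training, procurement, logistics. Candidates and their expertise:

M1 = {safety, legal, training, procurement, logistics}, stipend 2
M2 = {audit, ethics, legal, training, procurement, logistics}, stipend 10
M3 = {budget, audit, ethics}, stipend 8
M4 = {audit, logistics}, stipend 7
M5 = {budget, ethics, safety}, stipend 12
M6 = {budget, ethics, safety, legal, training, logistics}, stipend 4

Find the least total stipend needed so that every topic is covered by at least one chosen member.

M1, M3 cover every topic at stipend 2 + 8 = 10.
Any cover uses at least 2 members; among all covering selections none totals below 10.

10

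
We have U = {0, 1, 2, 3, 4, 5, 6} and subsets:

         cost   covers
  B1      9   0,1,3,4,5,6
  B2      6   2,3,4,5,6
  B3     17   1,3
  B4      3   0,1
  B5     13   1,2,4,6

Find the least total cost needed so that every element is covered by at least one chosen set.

B2, B4 cover every element at cost 6 + 3 = 9.
Any cover uses at least 2 sets; among all covering selections none totals below 9.

9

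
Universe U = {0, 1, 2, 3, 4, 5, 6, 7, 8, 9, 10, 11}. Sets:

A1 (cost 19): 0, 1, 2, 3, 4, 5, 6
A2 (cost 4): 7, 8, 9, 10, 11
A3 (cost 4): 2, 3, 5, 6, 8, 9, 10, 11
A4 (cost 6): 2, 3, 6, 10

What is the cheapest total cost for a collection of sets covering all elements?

A1, A2 cover every element at cost 19 + 4 = 23.
Any cover uses at least 2 sets; among all covering selections none totals below 23.
Greedy by coverage-per-cost would pick A3, A2, A1 for 27 — worse than the optimum 23.

23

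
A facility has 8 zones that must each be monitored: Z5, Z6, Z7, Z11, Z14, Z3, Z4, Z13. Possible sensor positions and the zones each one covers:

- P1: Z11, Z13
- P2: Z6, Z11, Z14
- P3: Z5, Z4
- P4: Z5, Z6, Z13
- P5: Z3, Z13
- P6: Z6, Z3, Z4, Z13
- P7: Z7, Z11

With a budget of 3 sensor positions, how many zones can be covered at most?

7

Choosing P2, P3, P5 covers {Z5, Z6, Z11, Z14, Z3, Z4, Z13} — 7 zones.
No choice of 3 sensor positions does better; here Z7 is left uncovered.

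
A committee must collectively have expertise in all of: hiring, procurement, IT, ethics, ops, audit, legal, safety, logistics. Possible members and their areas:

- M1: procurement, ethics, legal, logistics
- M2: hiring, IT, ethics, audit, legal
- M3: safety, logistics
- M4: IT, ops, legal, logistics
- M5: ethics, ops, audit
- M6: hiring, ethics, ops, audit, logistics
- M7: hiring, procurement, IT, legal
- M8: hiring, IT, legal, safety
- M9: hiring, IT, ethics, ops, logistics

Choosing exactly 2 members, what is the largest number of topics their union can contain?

Choosing M6, M7 covers {hiring, procurement, IT, ethics, ops, audit, legal, logistics} — 8 topics.
No choice of 2 members does better; here safety is left uncovered.

8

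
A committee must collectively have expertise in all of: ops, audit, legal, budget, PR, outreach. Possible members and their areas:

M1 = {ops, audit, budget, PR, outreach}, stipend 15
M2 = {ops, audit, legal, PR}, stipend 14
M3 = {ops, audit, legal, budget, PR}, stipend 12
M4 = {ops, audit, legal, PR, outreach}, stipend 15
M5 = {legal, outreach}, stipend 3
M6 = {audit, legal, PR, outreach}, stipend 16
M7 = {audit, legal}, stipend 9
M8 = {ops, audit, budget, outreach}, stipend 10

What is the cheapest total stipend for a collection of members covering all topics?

15

M3, M5 cover every topic at stipend 12 + 3 = 15.
Any cover uses at least 2 members; among all covering selections none totals below 15.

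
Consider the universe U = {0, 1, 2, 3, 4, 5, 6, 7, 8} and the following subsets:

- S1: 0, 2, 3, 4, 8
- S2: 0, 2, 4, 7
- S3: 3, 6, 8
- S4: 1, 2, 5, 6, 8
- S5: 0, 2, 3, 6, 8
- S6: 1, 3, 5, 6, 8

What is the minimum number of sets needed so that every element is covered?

S2, S6 together cover {0, 1, 2, 3, 4, 5, 6, 7, 8} — every element.
No single set contains all 9 elements, so 2 is optimal.
Greedy (largest uncovered first) would take S1, S4, S2 — 3 sets — but 2 suffice.

2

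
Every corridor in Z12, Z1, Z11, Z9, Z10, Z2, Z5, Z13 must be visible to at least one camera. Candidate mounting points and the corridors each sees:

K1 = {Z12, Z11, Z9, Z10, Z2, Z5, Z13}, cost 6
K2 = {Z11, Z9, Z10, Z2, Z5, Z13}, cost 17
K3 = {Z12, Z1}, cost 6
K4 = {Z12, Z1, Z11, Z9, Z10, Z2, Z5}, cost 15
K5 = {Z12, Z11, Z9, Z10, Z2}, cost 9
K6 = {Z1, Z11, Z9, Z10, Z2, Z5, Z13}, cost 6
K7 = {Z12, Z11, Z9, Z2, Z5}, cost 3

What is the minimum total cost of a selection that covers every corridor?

K6, K7 cover every corridor at cost 6 + 3 = 9.
Any cover uses at least 2 camera mounts; among all covering selections none totals below 9.

9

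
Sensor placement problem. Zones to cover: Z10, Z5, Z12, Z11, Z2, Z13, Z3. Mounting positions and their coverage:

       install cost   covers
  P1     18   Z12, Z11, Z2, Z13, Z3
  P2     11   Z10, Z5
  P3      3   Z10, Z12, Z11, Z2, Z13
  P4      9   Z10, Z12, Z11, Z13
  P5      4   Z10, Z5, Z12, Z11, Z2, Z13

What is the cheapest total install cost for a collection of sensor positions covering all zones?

22

P1, P5 cover every zone at install cost 18 + 4 = 22.
Any cover uses at least 2 sensor positions; among all covering selections none totals below 22.
Greedy by coverage-per-install cost would pick P3, P5, P1 for 25 — worse than the optimum 22.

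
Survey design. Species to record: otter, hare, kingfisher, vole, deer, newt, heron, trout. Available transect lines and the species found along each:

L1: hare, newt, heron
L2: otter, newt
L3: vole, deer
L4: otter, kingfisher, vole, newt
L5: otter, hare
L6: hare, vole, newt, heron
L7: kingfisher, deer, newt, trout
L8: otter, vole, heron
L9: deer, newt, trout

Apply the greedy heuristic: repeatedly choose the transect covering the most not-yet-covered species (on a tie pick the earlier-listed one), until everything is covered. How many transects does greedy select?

Pick 1: L4 covers 4 new species (otter, kingfisher, vole, newt).
Pick 2: L1 covers 2 new species (hare, heron).
Pick 3: L7 covers 2 new species (deer, trout).
Greedy uses 3 transects.

3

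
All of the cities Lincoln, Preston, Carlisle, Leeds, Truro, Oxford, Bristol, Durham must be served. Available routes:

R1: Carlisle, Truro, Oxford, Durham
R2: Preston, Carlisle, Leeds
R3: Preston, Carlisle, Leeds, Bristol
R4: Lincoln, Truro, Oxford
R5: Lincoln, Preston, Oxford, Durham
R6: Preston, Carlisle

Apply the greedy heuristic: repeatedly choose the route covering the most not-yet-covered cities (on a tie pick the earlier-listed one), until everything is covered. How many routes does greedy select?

3

Pick 1: R1 covers 4 new cities (Carlisle, Truro, Oxford, Durham).
Pick 2: R3 covers 3 new cities (Preston, Leeds, Bristol).
Pick 3: R4 covers 1 new cities (Lincoln).
Greedy uses 3 routes.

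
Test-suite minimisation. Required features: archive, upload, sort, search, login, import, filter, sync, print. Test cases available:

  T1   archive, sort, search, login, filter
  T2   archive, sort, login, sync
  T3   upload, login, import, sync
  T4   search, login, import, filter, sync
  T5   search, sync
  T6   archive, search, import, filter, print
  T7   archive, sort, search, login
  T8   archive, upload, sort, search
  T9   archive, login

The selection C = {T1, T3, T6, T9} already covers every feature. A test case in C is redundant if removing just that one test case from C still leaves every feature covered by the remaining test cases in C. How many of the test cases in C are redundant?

1

Drop T1: sort uncovered — not redundant.
Drop T3: upload, sync uncovered — not redundant.
Drop T6: print uncovered — not redundant.
Drop T9: the rest still cover every feature — redundant.
1 redundant: T9.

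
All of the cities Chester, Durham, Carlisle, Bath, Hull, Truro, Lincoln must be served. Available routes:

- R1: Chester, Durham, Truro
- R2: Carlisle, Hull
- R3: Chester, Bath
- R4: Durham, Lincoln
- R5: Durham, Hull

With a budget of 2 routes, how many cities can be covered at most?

5

Choosing R1, R2 covers {Chester, Durham, Carlisle, Hull, Truro} — 5 cities.
No choice of 2 routes does better; here Bath, Lincoln are left uncovered.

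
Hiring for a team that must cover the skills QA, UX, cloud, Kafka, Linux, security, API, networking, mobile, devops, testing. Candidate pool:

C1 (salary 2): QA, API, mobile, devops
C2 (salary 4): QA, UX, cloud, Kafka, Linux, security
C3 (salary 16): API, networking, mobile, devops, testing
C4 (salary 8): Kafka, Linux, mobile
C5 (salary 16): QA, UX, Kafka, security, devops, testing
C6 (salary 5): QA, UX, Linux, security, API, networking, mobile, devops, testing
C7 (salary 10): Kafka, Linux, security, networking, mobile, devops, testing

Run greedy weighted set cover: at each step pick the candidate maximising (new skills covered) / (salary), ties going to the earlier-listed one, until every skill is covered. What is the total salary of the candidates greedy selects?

Pick 1: C1 adds 4 new (QA, API, mobile, devops) at salary 2 (ratio 4/2).
Pick 2: C2 adds 5 new (UX, cloud, Kafka, Linux, security) at salary 4 (ratio 5/4).
Pick 3: C6 adds 2 new (networking, testing) at salary 5 (ratio 2/5).
Greedy total salary: 2 + 4 + 5 = 11. (The true optimum is 9, so greedy overshoots here.)

11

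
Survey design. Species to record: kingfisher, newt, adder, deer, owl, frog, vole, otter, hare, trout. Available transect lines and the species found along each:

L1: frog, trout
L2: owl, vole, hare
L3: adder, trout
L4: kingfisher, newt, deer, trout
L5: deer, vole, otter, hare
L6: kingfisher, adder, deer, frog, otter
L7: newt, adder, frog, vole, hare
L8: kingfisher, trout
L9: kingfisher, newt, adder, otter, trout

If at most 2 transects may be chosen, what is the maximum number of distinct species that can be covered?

8

Choosing L2, L6 covers {kingfisher, adder, deer, owl, frog, vole, otter, hare} — 8 species.
No choice of 2 transects does better; here newt, trout are left uncovered.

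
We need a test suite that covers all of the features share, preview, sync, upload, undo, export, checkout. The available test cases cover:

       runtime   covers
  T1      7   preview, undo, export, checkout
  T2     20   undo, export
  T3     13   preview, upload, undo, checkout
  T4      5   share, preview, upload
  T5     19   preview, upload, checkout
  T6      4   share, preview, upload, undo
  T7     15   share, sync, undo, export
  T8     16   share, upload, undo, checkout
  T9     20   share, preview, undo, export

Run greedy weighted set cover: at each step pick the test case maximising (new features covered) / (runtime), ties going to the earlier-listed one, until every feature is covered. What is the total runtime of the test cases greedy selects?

Pick 1: T6 adds 4 new (share, preview, upload, undo) at runtime 4 (ratio 4/4).
Pick 2: T1 adds 2 new (export, checkout) at runtime 7 (ratio 2/7).
Pick 3: T7 adds 1 new (sync) at runtime 15 (ratio 1/15).
Greedy total runtime: 4 + 7 + 15 = 26.

26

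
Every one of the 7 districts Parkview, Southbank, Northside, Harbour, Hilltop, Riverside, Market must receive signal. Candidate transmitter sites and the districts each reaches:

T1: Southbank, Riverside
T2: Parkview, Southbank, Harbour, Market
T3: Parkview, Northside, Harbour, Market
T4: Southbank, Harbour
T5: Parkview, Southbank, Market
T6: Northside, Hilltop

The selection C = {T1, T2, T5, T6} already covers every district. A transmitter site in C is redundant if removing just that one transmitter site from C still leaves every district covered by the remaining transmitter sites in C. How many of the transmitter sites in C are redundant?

1

Drop T1: Riverside uncovered — not redundant.
Drop T2: Harbour uncovered — not redundant.
Drop T5: the rest still cover every district — redundant.
Drop T6: Northside, Hilltop uncovered — not redundant.
1 redundant: T5.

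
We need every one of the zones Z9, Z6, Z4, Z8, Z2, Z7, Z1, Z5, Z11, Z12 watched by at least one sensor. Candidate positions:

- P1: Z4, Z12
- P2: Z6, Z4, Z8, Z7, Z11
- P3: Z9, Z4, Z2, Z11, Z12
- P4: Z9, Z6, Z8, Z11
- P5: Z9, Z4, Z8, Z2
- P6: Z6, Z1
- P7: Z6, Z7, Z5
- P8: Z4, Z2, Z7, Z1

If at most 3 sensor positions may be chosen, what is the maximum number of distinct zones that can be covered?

Choosing P1, P4, P8 covers {Z9, Z6, Z4, Z8, Z2, Z7, Z1, Z11, Z12} — 9 zones.
No choice of 3 sensor positions does better; here Z5 is left uncovered.

9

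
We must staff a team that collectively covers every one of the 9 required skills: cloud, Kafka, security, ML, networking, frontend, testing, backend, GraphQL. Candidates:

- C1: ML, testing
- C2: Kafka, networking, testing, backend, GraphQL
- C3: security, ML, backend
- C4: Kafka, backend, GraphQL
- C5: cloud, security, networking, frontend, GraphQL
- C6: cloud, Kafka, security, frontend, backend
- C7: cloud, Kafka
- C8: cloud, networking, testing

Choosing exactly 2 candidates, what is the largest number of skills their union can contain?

8

Choosing C2, C5 covers {cloud, Kafka, security, networking, frontend, testing, backend, GraphQL} — 8 skills.
No choice of 2 candidates does better; here ML is left uncovered.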